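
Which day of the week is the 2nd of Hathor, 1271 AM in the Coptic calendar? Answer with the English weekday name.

In the proleptic Gregorian calendar this is 8 November 1554 (JDN 2288958).
2288958 ≡ 0 (mod 7); counting from Monday = 0 gives Monday.

Monday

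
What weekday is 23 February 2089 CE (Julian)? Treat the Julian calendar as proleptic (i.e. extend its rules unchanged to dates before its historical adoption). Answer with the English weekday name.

This is JDN 2484119 (8 March 2089 Gregorian).
2484119 ≡ 1 (mod 7); counting from Monday = 0 gives Tuesday.

Tuesday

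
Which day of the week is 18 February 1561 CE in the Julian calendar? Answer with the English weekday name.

Equivalently 28 February 1561 Gregorian, JDN 2291262.
Since JDN mod 7 = 1 (0 = Monday), the day is Tuesday.

Tuesday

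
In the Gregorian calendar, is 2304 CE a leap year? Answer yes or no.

yes

2304 is divisible by 4 and not by 100, so it is a leap year.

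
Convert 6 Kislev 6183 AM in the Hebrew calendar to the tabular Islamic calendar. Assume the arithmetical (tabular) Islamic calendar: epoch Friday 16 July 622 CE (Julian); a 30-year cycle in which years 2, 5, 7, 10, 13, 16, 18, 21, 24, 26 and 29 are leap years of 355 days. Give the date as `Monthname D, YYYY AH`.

Julian Day Number of the source date = 2606002.
Converting JDN 2606002 to the tabular Islamic calendar gives 6 Sha'ban 1856 AH.

Sha'ban 6, 1856 AH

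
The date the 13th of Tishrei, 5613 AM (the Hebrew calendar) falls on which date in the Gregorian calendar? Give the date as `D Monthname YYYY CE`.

26 September 1852 CE

Both dates share Julian Day Number 2397758; in the Gregorian calendar that is 26 September 1852 CE.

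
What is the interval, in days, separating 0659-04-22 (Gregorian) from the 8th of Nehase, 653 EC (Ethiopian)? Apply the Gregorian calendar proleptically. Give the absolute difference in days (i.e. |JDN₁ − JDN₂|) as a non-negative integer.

835

JDN of the first date = 1961866.
JDN of the second date = 1962701.
|1962701 − 1961866| = 835.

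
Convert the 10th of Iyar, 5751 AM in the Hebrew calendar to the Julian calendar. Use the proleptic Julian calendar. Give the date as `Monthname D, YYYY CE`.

Both dates share Julian Day Number 2448371; in the Julian calendar that is 11 April 1991 CE.

April 11, 1991 CE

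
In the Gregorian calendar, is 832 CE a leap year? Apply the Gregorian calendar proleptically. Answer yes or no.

832 is divisible by 4 and not by 100, so it is a leap year.

yes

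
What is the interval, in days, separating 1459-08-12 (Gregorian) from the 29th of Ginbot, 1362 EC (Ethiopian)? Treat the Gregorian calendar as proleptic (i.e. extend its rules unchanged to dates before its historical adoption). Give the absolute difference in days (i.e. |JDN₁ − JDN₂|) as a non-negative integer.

First date → JDN 2254172; second date → JDN 2221594.
The interval is |2254172 − 2221594| = 32578 days.

32578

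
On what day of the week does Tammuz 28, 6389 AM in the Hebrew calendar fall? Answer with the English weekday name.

In the Gregorian calendar this is 11 July 2629 (JDN 2681474).
2681474 ≡ 5 (mod 7); counting from Monday = 0 gives Saturday.

Saturday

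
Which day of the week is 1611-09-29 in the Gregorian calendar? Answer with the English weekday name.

Thursday

2309737 ≡ 3 (mod 7); counting from Monday = 0 gives Thursday.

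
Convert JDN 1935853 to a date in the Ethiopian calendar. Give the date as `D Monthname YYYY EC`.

The proleptic Gregorian equivalent of JDN 1935853 is 31 January 588.
In the Ethiopian calendar that day is 3 Yekatit 580 EC.

3 Yekatit 580 EC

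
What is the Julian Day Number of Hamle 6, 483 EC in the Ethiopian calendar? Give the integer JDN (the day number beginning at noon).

Equivalently 1 July 491 (proleptic Gregorian).
JDN 2451545 is 1 January 2000 CE (Gregorian); the target day is −550969 days from there, so JDN = 1900576.

1900576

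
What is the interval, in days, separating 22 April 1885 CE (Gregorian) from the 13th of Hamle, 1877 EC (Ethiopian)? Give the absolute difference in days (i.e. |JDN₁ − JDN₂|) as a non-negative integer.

88

JDN of the first date = 2409654.
JDN of the second date = 2409742.
|2409742 − 2409654| = 88.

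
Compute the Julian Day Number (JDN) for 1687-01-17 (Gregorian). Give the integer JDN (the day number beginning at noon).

2337241

JDN 2299161 is 15 October 1582 CE (Gregorian); the target day is +38080 days from there, so JDN = 2337241.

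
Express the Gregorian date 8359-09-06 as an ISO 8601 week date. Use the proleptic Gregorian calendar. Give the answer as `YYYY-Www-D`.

The weekday is Sunday (ISO weekday 7).
That Sunday belongs to ISO week 36 of ISO year 8359.

8359-W36-7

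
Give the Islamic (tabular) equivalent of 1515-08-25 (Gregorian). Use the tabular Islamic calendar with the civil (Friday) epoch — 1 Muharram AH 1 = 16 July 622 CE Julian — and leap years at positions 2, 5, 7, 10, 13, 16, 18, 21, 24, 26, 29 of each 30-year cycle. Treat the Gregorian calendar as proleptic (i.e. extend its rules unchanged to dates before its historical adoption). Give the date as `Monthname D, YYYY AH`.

Rajab 5, 921 AH

Both dates share Julian Day Number 2274638; in the tabular Islamic calendar that is 5 Rajab 921 AH.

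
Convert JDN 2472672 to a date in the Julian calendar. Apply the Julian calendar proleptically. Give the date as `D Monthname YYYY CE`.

22 October 2057 CE

JDN 2472672 is 4 November 2057 in the Gregorian calendar.
In the Julian calendar that day is 22 October 2057 CE.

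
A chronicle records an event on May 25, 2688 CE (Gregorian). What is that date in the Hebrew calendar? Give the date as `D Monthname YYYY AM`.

4 Sivan 6448 AM

Julian Day Number of the source date = 2702977.
Converting JDN 2702977 to the Hebrew calendar gives 4 Sivan 6448 AM.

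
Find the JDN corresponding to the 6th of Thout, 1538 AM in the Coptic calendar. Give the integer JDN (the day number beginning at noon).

2386424

In the Gregorian calendar the same day is 15 September 1821.
JDN 2451545 is 1 January 2000 CE (Gregorian); the target day is −65121 days from there, so JDN = 2386424.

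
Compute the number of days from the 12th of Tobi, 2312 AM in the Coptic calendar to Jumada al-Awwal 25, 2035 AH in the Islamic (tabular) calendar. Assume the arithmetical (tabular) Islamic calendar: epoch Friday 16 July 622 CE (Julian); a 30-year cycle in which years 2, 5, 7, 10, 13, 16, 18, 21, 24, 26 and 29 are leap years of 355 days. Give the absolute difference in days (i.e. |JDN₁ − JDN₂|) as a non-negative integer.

110

JDN of the first date = 2669254.
JDN of the second date = 2669364.
|2669364 − 2669254| = 110.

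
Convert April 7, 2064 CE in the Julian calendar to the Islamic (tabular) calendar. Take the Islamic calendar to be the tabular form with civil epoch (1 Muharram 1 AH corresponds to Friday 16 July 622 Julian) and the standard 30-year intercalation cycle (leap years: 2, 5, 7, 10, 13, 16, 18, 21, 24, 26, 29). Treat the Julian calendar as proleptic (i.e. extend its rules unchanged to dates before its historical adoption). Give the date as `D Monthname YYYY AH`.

Julian Day Number of the source date = 2475031.
Converting JDN 2475031 to the tabular Islamic calendar gives 3 Muharram 1487 AH.

3 Muharram 1487 AH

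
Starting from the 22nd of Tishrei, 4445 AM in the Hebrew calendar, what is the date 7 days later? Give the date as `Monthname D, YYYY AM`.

Tishrei 29, 4445 AM

Counting 7 days forward from JDN 1971168 reaches JDN 1971175, which is Tishrei 29, 4445 AM.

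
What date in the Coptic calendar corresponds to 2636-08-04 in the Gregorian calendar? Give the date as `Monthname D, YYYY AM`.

Epip 23, 2352 AM

Julian Day Number of the source date = 2684055.
Converting JDN 2684055 to the Coptic calendar gives 23 Epip 2352 AM.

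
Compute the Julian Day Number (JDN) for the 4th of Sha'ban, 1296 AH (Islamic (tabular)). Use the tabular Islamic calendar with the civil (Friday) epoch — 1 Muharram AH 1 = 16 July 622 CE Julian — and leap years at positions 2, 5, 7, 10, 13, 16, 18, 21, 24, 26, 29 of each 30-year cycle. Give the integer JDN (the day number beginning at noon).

2407555

In the Gregorian calendar the same day is 24 July 1879.
JDN 2400001 is 17 November 1858 CE (Gregorian), MJD 0; the target day is +7554 days from there, so JDN = 2407555.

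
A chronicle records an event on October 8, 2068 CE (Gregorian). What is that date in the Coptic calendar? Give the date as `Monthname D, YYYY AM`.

Both dates share Julian Day Number 2476663; in the Coptic calendar that is 28 Thout 1785 AM.

Thout 28, 1785 AM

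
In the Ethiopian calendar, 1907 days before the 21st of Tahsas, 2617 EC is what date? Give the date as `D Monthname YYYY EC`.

30 Meskerem 2612 EC

The starting date is JDN 2679825; 2679825 − 1907 = 2677918.
JDN 2677918 corresponds to 30 Meskerem 2612 EC.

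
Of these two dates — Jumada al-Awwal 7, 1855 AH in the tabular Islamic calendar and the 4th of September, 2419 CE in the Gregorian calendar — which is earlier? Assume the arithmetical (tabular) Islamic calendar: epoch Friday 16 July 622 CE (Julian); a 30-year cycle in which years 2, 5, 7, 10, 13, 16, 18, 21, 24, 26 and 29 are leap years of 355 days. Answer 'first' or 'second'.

second

First date → JDN 2605560; second date → JDN 2604828.
JDN 2604828 < JDN 2605560, so the second date is earlier.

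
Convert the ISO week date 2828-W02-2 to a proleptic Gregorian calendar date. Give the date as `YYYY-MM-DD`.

2828-01-11

ISO week 1 of 2828 is the week containing the first Thursday of 2828.
Week 2, day 2 (Tuesday) lands on 2828-01-11.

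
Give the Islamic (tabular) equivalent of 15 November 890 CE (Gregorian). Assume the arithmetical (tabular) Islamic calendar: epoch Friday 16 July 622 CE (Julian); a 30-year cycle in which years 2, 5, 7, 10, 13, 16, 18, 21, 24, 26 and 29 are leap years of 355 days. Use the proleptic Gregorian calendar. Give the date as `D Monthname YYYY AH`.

24 Rajab 277 AH

Julian Day Number of the source date = 2046445.
Converting JDN 2046445 to the tabular Islamic calendar gives 24 Rajab 277 AH.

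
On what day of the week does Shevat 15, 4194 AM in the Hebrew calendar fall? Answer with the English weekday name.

Thursday

This is JDN 1879587 (12 January 434 Gregorian).
Since JDN mod 7 = 3 (0 = Monday), the day is Thursday.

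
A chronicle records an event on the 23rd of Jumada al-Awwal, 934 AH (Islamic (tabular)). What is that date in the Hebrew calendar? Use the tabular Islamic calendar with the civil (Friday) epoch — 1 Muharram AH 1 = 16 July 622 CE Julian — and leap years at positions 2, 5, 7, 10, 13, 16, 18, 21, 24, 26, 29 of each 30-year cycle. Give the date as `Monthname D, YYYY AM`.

Both dates share Julian Day Number 2279204; in the Hebrew calendar that is 24 Adar I 5288 AM.

Adar I 24, 5288 AM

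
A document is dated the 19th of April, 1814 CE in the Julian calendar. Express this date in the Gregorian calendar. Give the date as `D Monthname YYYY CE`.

1 May 1814 CE

The Julian–Gregorian offset here is 12 days (Julian trailing).
19 April 1814 Julian + 12 days → 1 May 1814 Gregorian.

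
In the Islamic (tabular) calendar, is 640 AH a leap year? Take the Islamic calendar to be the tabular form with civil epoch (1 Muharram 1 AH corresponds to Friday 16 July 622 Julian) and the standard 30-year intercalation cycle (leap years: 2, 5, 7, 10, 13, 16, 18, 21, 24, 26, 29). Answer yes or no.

Year 640 AH is year 10 of its 30-year cycle; leap positions are 2, 5, 7, 10, 13, 16, 18, 21, 24, 26, 29, so it is a leap year (355 days).

yes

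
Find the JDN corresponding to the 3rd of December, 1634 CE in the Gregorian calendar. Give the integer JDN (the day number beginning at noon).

2318203

JDN 2451545 is 1 January 2000 CE (Gregorian); the target day is −133342 days from there, so JDN = 2318203.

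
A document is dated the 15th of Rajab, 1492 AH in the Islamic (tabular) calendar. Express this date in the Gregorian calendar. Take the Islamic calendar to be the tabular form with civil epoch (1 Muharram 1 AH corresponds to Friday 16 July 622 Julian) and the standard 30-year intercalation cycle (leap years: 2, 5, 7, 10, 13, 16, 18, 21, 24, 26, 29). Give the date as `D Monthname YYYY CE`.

Julian Day Number of the source date = 2476992.
Converting JDN 2476992 to the Gregorian calendar gives 2 September 2069 CE.

2 September 2069 CE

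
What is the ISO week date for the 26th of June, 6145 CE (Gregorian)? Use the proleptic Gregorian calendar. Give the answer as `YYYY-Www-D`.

The weekday is Saturday (ISO weekday 6).
That Saturday belongs to ISO week 25 of ISO year 6145.

6145-W25-6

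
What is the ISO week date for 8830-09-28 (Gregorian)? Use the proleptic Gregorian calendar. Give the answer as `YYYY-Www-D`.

The weekday is Saturday (ISO weekday 6).
That Saturday belongs to ISO week 39 of ISO year 8830.

8830-W39-6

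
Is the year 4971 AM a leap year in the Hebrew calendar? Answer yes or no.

no

Hebrew year 4971 is year 12 of its 19-year Metonic cycle; leap years are at positions 3, 6, 8, 11, 14, 17, 19, so it is a common year (12 months).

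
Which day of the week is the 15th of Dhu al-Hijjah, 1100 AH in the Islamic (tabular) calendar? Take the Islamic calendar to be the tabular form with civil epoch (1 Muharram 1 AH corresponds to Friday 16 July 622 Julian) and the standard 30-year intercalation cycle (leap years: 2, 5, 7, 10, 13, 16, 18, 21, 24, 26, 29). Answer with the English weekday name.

In the Gregorian calendar this is 30 September 1689 (JDN 2338228).
JDN 2338228 mod 7 = 4, and JDN 0 was a Monday, so this is a Friday.

Friday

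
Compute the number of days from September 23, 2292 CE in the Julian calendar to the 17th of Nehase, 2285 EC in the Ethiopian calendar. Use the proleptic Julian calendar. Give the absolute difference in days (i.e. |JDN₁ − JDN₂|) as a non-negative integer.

321

First date → JDN 2558477; second date → JDN 2558798.
The interval is |2558477 − 2558798| = 321 days.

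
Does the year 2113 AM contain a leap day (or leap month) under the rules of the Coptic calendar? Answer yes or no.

2113 mod 4 = 1; in the Coptic calendar a year is leap when year mod 4 = 3, so it is a common year.

no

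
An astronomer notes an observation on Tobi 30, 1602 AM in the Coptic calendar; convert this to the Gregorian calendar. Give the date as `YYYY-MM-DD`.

Julian Day Number of the source date = 2409944.
Converting JDN 2409944 to the Gregorian calendar gives 6 February 1886 CE.

1886-02-06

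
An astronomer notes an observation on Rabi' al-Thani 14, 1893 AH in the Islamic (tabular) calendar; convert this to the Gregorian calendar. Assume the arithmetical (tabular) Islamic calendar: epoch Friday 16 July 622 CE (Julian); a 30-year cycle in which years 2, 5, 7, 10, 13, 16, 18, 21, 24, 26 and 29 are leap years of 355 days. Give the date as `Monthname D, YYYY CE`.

Julian Day Number of the source date = 2619004.
Converting JDN 2619004 to the Gregorian calendar gives 27 June 2458 CE.

June 27, 2458 CE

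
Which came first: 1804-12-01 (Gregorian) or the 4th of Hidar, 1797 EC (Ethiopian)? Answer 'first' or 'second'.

second

First date → JDN 2380292; second date → JDN 2380273.
JDN 2380273 < JDN 2380292, so the second date is earlier.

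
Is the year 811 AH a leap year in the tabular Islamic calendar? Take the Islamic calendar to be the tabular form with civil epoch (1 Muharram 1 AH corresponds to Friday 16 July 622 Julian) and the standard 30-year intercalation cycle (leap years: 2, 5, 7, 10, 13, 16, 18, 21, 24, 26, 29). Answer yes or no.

no

Year 811 AH is year 1 of its 30-year cycle; leap positions are 2, 5, 7, 10, 13, 16, 18, 21, 24, 26, 29, so it is a common year (354 days).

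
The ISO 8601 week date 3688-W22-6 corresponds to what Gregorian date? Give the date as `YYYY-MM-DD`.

3688-05-29

ISO week 1 of 3688 is the week containing the first Thursday of 3688.
Week 22, day 6 (Saturday) lands on 3688-05-29.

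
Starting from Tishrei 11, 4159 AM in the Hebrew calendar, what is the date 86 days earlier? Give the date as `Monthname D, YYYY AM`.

The starting date is JDN 1866679; 1866679 − 86 = 1866593.
JDN 1866593 corresponds to Tammuz 13, 4158 AM.

Tammuz 13, 4158 AM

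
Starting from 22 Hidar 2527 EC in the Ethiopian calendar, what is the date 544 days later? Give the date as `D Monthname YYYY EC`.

20 Ginbot 2528 EC

Counting 544 days forward from JDN 2646923 reaches JDN 2647467, which is 20 Ginbot 2528 EC.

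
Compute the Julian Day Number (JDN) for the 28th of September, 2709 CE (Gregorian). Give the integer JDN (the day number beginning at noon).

JDN 2451545 is 1 January 2000 CE (Gregorian); the target day is +259227 days from there, so JDN = 2710772.

2710772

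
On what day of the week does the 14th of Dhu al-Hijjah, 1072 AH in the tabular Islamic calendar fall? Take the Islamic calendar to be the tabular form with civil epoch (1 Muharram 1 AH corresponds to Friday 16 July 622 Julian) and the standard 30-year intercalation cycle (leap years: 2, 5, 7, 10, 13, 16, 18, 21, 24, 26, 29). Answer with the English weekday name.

Equivalently 31 July 1662 Gregorian, JDN 2328305.
2328305 ≡ 0 (mod 7); counting from Monday = 0 gives Monday.

Monday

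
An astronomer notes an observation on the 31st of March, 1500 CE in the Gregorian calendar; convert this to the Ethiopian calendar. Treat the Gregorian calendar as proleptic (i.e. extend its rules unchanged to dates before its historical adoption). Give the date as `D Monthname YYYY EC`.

Both dates share Julian Day Number 2269013; in the Ethiopian calendar that is 25 Megabit 1492 EC.

25 Megabit 1492 EC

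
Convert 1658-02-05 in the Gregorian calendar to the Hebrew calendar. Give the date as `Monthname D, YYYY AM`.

Adar I 2, 5418 AM

Julian Day Number of the source date = 2326668.
Converting JDN 2326668 to the Hebrew calendar gives 2 Adar I 5418 AM.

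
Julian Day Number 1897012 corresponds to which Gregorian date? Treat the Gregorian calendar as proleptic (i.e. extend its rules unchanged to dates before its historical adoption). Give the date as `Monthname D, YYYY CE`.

JDN 2451545 is 1 Jan 2000; 1897012 is −554533 days from there.

September 27, 481 CE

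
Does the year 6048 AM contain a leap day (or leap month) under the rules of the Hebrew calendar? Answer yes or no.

Hebrew year 6048 is year 6 of its 19-year Metonic cycle; leap years are at positions 3, 6, 8, 11, 14, 17, 19, so it is a leap year (13 months).

yes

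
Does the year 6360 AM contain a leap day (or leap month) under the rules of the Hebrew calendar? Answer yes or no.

Hebrew year 6360 is year 14 of its 19-year Metonic cycle; leap years are at positions 3, 6, 8, 11, 14, 17, 19, so it is a leap year (13 months).

yes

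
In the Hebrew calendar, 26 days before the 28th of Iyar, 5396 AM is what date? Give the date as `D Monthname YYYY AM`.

The starting date is JDN 2318750; 2318750 − 26 = 2318724.
JDN 2318724 corresponds to 2 Iyar 5396 AM.

2 Iyar 5396 AM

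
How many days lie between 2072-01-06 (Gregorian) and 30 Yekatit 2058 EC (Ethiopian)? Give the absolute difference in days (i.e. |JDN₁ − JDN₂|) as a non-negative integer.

2129

JDN of the first date = 2477848.
JDN of the second date = 2475719.
|2475719 − 2477848| = 2129.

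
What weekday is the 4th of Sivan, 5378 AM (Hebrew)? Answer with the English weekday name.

Monday

This is JDN 2312170 (28 May 1618 Gregorian).
2312170 ≡ 0 (mod 7); counting from Monday = 0 gives Monday.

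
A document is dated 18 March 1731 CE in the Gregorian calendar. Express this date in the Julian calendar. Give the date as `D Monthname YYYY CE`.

The Julian–Gregorian offset here is 11 days (Julian trailing).
18 March 1731 Gregorian − 11 days → 7 March 1731 Julian.

7 March 1731 CE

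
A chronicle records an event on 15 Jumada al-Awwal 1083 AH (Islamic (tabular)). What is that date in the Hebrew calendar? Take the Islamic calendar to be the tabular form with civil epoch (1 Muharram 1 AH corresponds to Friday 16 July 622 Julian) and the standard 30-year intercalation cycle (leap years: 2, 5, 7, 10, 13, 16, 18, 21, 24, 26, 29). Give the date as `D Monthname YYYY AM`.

16 Elul 5432 AM

Both dates share Julian Day Number 2331997; in the Hebrew calendar that is 16 Elul 5432 AM.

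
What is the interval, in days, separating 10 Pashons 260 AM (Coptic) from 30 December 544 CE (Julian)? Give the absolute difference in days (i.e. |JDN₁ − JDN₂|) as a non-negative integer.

First date → JDN 1919879; second date → JDN 1920118.
The interval is |1919879 − 1920118| = 239 days.

239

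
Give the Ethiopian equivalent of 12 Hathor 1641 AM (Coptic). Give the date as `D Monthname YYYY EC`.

12 Hidar 1917 EC

Julian Day Number of the source date = 2424111.
Converting JDN 2424111 to the Ethiopian calendar gives 12 Hidar 1917 EC.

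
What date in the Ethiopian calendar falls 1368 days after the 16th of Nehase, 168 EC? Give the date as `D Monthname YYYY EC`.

13 Ginbot 172 EC

JDN of the 16th of Nehase, 168 EC = 1785563.
1785563 + 1368 = 1786931.
JDN 1786931 in the Ethiopian calendar is 13 Ginbot 172 EC.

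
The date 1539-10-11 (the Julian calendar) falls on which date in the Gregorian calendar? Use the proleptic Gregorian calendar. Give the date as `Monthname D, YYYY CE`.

October 21, 1539 CE

For dates in this range the Gregorian date is 10 days ahead of the Julian.
11 October 1539 Julian + 10 days → 21 October 1539 Gregorian.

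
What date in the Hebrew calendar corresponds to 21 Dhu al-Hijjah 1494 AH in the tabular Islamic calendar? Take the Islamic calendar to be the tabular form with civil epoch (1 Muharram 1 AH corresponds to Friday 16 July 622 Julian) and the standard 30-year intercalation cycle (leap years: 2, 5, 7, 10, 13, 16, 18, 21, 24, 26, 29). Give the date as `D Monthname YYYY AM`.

21 Tevet 5832 AM

Both dates share Julian Day Number 2477854; in the Hebrew calendar that is 21 Tevet 5832 AM.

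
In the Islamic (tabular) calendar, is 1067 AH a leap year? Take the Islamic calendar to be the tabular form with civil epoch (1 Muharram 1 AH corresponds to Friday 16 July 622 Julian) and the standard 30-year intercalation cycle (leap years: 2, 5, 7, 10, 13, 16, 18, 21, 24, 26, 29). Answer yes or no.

no

Year 1067 AH is year 17 of its 30-year cycle; leap positions are 2, 5, 7, 10, 13, 16, 18, 21, 24, 26, 29, so it is a common year (354 days).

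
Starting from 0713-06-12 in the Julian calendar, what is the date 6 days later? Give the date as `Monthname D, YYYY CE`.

The starting date is JDN 1981644; 1981644 + 6 = 1981650.
JDN 1981650 corresponds to June 18, 713 CE.

June 18, 713 CE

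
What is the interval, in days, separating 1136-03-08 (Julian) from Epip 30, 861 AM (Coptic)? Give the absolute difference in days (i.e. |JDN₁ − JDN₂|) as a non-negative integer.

JDN of the first date = 2136049.
JDN of the second date = 2139474.
|2139474 − 2136049| = 3425.

3425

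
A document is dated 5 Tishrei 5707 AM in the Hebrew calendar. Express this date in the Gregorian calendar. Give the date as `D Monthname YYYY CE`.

Julian Day Number of the source date = 2432094.
Converting JDN 2432094 to the Gregorian calendar gives 30 September 1946 CE.

30 September 1946 CE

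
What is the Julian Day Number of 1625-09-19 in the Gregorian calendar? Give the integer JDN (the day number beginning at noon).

2314841

JDN 2451545 is 1 January 2000 CE (Gregorian); the target day is −136704 days from there, so JDN = 2314841.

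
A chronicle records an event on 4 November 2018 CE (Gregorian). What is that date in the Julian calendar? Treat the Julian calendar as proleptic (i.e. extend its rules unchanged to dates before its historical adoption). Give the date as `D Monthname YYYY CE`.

22 October 2018 CE

At this point the Julian calendar is 13 days behind the Gregorian.
4 November 2018 Gregorian − 13 days → 22 October 2018 Julian.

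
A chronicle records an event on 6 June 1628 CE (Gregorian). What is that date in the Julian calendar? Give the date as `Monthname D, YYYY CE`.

May 27, 1628 CE

At this point the Julian calendar is 10 days behind the Gregorian.
6 June 1628 Gregorian − 10 days → 27 May 1628 Julian.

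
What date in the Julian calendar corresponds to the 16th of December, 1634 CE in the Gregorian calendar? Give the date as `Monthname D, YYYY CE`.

The Julian–Gregorian offset here is 10 days (Julian trailing).
16 December 1634 Gregorian − 10 days → 6 December 1634 Julian.

December 6, 1634 CE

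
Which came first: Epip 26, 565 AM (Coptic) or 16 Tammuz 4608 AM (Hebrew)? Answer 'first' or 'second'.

Converting both to JDN: 2031356 vs 2030963; the smaller is the second.

second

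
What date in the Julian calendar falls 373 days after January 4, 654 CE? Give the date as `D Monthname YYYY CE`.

JDN of January 4, 654 CE = 1959935.
1959935 + 373 = 1960308.
JDN 1960308 in the Julian calendar is 12 January 655 CE.

12 January 655 CE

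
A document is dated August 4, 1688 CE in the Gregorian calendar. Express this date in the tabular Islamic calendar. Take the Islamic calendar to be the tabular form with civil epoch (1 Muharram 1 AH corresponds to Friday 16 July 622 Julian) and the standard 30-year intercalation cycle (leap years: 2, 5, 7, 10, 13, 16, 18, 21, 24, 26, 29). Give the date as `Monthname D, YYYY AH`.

Both dates share Julian Day Number 2337806; in the tabular Islamic calendar that is 6 Shawwal 1099 AH.

Shawwal 6, 1099 AH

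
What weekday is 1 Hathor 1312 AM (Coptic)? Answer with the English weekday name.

Wednesday

Equivalently 8 November 1595 Gregorian, JDN 2303933.
Since JDN mod 7 = 2 (0 = Monday), the day is Wednesday.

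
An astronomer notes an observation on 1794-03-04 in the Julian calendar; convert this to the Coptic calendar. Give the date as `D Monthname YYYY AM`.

Both dates share Julian Day Number 2376379; in the Coptic calendar that is 8 Paremhat 1510 AM.

8 Paremhat 1510 AM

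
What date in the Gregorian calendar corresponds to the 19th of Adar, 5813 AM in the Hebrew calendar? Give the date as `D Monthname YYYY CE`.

Julian Day Number of the source date = 2470971.
Converting JDN 2470971 to the Gregorian calendar gives 9 March 2053 CE.

9 March 2053 CE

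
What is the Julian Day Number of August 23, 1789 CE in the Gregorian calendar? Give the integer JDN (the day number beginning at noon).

2374714

JDN 2299161 is 15 October 1582 CE (Gregorian); the target day is +75553 days from there, so JDN = 2374714.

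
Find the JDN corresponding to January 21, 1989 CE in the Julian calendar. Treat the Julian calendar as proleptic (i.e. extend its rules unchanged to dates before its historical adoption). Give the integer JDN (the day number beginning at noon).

In the Gregorian calendar the same day is 3 February 1989.
JDN 2400001 is 17 November 1858 CE (Gregorian), MJD 0; the target day is +47560 days from there, so JDN = 2447561.

2447561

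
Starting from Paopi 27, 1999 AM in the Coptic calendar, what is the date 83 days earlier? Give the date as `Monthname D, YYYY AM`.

The starting date is JDN 2554855; 2554855 − 83 = 2554772.
JDN 2554772 corresponds to Mesori 9, 1998 AM.

Mesori 9, 1998 AM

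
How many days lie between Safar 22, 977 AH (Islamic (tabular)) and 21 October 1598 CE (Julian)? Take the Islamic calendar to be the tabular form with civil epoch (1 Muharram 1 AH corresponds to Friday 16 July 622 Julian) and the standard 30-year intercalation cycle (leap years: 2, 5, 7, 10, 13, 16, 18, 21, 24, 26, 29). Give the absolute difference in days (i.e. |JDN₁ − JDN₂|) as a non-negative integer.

JDN of the first date = 2294353.
JDN of the second date = 2305021.
|2305021 − 2294353| = 10668.

10668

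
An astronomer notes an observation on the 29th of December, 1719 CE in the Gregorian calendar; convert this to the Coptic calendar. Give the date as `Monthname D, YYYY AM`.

Koiak 21, 1436 AM

Julian Day Number of the source date = 2349274.
Converting JDN 2349274 to the Coptic calendar gives 21 Koiak 1436 AM.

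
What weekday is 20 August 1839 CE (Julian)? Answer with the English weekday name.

Sunday

In the Gregorian calendar this is 1 September 1839 (JDN 2392984).
2392984 ≡ 6 (mod 7); counting from Monday = 0 gives Sunday.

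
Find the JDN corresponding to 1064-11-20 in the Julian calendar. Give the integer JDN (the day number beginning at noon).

2110008

In the proleptic Gregorian calendar the same day is 26 November 1064.
JDN 2400001 is 17 November 1858 CE (Gregorian), MJD 0; the target day is −289993 days from there, so JDN = 2110008.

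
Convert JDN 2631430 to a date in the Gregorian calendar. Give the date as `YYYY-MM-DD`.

2492-07-04

JDN 2451545 is 1 Jan 2000; 2631430 is +179885 days from there.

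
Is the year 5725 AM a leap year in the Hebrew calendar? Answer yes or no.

Hebrew year 5725 is year 6 of its 19-year Metonic cycle; leap years are at positions 3, 6, 8, 11, 14, 17, 19, so it is a leap year (13 months).

yes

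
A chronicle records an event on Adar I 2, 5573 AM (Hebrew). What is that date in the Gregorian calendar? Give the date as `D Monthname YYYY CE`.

2 February 1813 CE

Both dates share Julian Day Number 2383277; in the Gregorian calendar that is 2 February 1813 CE.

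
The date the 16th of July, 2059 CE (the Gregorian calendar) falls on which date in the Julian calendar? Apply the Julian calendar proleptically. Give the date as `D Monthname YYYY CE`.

3 July 2059 CE

For dates in this range the Gregorian date is 13 days ahead of the Julian.
16 July 2059 Gregorian − 13 days → 3 July 2059 Julian.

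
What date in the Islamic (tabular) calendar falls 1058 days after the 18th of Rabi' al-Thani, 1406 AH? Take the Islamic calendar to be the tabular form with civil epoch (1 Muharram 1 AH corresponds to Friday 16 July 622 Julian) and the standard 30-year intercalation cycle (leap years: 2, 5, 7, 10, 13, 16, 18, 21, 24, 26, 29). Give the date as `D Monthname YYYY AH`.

Counting 1058 days forward from JDN 2446431 reaches JDN 2447489, which is 13 Rabi' al-Thani 1409 AH.

13 Rabi' al-Thani 1409 AH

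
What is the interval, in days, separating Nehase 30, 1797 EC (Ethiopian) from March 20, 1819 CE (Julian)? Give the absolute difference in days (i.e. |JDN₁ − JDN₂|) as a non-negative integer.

4957

JDN of the first date = 2380569.
JDN of the second date = 2385526.
|2385526 − 2380569| = 4957.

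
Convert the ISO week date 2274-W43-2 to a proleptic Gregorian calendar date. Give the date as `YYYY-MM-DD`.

ISO week 1 of 2274 is the week containing the first Thursday of 2274.
Week 43, day 2 (Tuesday) lands on 2274-10-20.

2274-10-20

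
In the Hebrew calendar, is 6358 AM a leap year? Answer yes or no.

no

Hebrew year 6358 is year 12 of its 19-year Metonic cycle; leap years are at positions 3, 6, 8, 11, 14, 17, 19, so it is a common year (12 months).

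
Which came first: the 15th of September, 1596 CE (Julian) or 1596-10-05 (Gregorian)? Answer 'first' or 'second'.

The two dates have Julian Day Numbers 2304255 and 2304265 respectively.
Since 2304255 < 2304265, the first date comes first.

first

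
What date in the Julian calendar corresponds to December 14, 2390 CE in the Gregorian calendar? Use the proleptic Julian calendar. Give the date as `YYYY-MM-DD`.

At this point the Julian calendar is 16 days behind the Gregorian.
14 December 2390 Gregorian − 16 days → 28 November 2390 Julian.

2390-11-28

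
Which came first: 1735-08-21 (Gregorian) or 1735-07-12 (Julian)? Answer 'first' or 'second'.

Converting both to JDN: 2354988 vs 2354959; the smaller is the second.

second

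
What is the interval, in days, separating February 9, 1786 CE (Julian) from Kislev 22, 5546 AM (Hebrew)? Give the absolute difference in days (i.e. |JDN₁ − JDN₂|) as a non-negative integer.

First date → JDN 2373434; second date → JDN 2373346.
The interval is |2373434 − 2373346| = 88 days.

88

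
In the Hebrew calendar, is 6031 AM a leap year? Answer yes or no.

Hebrew year 6031 is year 8 of its 19-year Metonic cycle; leap years are at positions 3, 6, 8, 11, 14, 17, 19, so it is a leap year (13 months).

yes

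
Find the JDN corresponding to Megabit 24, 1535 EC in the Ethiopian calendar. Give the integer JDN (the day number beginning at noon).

In the proleptic Gregorian calendar the same day is 30 March 1543.
JDN 2299161 is 15 October 1582 CE (Gregorian); the target day is −14444 days from there, so JDN = 2284717.

2284717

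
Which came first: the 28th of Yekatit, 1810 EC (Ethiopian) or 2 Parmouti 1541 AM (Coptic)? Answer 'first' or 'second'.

Converting both to JDN: 2385135 vs 2387726; the smaller is the first.

first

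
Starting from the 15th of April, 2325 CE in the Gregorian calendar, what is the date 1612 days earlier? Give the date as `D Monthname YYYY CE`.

The starting date is JDN 2570353; 2570353 − 1612 = 2568741.
JDN 2568741 corresponds to 15 November 2320 CE.

15 November 2320 CE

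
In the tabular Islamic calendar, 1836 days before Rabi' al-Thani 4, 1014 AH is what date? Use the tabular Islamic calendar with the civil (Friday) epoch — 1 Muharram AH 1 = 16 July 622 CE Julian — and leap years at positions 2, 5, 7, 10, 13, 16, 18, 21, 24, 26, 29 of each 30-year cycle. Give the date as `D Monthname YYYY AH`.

JDN of Rabi' al-Thani 4, 1014 AH = 2307505.
2307505 − 1836 = 2305669.
JDN 2305669 in the tabular Islamic calendar is 28 Muharram 1009 AH.

28 Muharram 1009 AH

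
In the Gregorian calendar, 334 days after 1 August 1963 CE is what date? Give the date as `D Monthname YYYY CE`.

30 June 1964 CE

Counting 334 days forward from JDN 2438243 reaches JDN 2438577, which is 30 June 1964 CE.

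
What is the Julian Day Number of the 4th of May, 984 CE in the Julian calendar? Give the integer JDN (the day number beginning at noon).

In the proleptic Gregorian calendar the same day is 9 May 984.
JDN 2400001 is 17 November 1858 CE (Gregorian), MJD 0; the target day is −319413 days from there, so JDN = 2080588.

2080588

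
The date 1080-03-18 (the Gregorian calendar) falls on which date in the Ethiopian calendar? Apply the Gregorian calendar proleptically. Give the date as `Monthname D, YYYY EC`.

Julian Day Number of the source date = 2115599.
Converting JDN 2115599 to the Ethiopian calendar gives 16 Megabit 1072 EC.

Megabit 16, 1072 EC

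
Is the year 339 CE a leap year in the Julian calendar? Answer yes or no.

339 mod 4 = 3, so it is a common year in the Julian calendar.

no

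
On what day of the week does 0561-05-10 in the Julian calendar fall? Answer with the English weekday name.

Equivalently 12 May 561 Gregorian, JDN 1926093.
1926093 ≡ 1 (mod 7); counting from Monday = 0 gives Tuesday.

Tuesday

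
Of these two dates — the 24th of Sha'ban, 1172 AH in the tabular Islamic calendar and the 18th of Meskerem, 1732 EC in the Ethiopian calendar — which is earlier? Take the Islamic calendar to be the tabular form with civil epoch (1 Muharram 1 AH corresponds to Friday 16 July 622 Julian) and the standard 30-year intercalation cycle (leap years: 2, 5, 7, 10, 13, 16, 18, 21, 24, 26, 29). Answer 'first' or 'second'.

second

The two dates have Julian Day Numbers 2363633 and 2356486 respectively.
Since 2356486 < 2363633, the second date comes first.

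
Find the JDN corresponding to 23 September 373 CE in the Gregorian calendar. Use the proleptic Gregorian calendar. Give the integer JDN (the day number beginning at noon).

JDN 2400001 is 17 November 1858 CE (Gregorian), MJD 0; the target day is −542440 days from there, so JDN = 1857561.

1857561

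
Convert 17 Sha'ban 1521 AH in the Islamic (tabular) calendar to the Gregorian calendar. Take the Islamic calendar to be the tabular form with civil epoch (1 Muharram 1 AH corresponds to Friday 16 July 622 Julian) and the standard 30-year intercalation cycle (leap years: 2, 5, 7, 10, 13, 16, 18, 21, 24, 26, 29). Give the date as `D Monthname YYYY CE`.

22 November 2097 CE

Julian Day Number of the source date = 2487300.
Converting JDN 2487300 to the Gregorian calendar gives 22 November 2097 CE.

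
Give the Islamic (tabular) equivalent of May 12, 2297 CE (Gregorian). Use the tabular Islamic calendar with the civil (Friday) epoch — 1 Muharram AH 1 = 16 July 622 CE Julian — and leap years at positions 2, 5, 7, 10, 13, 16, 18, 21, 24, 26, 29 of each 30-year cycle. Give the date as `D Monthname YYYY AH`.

19 Rabi' al-Awwal 1727 AH

Julian Day Number of the source date = 2560154.
Converting JDN 2560154 to the tabular Islamic calendar gives 19 Rabi' al-Awwal 1727 AH.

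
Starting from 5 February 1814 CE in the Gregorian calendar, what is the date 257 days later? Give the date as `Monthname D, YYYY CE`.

JDN of 5 February 1814 CE = 2383645.
2383645 + 257 = 2383902.
JDN 2383902 in the Gregorian calendar is October 20, 1814 CE.

October 20, 1814 CE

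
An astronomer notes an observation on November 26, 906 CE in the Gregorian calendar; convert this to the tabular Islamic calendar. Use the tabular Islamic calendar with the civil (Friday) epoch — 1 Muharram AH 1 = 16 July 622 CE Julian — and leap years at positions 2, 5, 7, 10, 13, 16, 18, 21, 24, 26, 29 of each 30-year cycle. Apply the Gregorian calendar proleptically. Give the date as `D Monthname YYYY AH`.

1 Safar 294 AH

Both dates share Julian Day Number 2052299; in the tabular Islamic calendar that is 1 Safar 294 AH.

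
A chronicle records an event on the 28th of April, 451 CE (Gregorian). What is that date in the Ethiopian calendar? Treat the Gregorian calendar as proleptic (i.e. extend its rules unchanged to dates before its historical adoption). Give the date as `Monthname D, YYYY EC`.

Both dates share Julian Day Number 1885902; in the Ethiopian calendar that is 2 Ginbot 443 EC.

Ginbot 2, 443 EC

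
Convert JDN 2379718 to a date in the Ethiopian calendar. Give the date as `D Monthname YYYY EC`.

30 Miyazya 1795 EC

JDN 2379718 is 7 May 1803 in the Gregorian calendar.
In the Ethiopian calendar that day is 30 Miyazya 1795 EC.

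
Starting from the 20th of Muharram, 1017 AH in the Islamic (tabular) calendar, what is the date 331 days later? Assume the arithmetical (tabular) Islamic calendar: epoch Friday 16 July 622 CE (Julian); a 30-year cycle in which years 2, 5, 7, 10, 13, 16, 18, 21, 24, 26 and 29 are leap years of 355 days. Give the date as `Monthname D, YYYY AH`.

The starting date is JDN 2308496; 2308496 + 331 = 2308827.
JDN 2308827 corresponds to Dhu al-Hijjah 26, 1017 AH.

Dhu al-Hijjah 26, 1017 AH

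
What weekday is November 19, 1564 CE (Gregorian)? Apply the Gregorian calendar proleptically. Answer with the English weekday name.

JDN 2292622 mod 7 = 3, and JDN 0 was a Monday, so this is a Thursday.

Thursday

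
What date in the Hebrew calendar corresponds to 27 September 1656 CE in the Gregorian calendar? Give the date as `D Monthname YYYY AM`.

9 Tishrei 5417 AM

Julian Day Number of the source date = 2326172.
Converting JDN 2326172 to the Hebrew calendar gives 9 Tishrei 5417 AM.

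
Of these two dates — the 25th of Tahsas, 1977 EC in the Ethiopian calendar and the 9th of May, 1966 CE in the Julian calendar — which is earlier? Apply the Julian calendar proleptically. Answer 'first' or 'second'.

second

First date → JDN 2446069; second date → JDN 2439268.
JDN 2439268 < JDN 2446069, so the second date is earlier.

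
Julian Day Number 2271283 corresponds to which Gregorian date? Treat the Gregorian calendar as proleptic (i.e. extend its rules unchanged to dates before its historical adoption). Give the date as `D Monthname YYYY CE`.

Counting from JDN 2299161 = 15 Oct 1582 gives an offset of -27878 days.

18 June 1506 CE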